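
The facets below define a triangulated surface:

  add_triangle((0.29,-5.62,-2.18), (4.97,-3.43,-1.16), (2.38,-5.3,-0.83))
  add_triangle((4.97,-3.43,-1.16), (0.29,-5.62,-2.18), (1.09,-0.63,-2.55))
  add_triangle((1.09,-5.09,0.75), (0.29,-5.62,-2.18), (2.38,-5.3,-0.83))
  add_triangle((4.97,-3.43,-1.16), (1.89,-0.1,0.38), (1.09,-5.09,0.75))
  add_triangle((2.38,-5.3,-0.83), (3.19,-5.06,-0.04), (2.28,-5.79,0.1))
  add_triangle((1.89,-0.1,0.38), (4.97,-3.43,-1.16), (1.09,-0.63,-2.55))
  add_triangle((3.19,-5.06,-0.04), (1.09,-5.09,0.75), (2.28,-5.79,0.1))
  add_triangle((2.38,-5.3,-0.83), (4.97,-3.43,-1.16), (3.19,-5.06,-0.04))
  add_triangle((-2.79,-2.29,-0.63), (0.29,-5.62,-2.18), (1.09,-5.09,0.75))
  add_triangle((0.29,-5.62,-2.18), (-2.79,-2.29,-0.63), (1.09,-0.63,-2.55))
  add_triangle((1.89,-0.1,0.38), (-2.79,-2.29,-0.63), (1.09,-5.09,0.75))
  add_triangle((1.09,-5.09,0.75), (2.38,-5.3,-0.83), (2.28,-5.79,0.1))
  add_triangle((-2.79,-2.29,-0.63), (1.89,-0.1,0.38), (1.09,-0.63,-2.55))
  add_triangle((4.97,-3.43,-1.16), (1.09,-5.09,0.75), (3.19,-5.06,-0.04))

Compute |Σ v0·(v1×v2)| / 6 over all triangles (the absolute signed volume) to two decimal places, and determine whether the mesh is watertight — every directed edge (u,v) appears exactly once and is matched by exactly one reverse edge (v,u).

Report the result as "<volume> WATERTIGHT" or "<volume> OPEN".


42.39 WATERTIGHT

Per-triangle v0·(v1×v2)/6:
  t1: +5.1671
  t2: +10.5199
  t3: +4.4255
  t4: +3.9524
  t5: +1.0289
  t6: +2.3733
  t7: +0.6527
  t8: +2.7845
  t9: +7.6214
  t10: +6.0246
  t11: -0.5171
  t12: +0.6259
  t13: -2.1138
  t14: -0.1533
Σ = +42.3919 → |volume| = 42.39

Directed edges: 42 total, each appears once with its reverse present → watertight.


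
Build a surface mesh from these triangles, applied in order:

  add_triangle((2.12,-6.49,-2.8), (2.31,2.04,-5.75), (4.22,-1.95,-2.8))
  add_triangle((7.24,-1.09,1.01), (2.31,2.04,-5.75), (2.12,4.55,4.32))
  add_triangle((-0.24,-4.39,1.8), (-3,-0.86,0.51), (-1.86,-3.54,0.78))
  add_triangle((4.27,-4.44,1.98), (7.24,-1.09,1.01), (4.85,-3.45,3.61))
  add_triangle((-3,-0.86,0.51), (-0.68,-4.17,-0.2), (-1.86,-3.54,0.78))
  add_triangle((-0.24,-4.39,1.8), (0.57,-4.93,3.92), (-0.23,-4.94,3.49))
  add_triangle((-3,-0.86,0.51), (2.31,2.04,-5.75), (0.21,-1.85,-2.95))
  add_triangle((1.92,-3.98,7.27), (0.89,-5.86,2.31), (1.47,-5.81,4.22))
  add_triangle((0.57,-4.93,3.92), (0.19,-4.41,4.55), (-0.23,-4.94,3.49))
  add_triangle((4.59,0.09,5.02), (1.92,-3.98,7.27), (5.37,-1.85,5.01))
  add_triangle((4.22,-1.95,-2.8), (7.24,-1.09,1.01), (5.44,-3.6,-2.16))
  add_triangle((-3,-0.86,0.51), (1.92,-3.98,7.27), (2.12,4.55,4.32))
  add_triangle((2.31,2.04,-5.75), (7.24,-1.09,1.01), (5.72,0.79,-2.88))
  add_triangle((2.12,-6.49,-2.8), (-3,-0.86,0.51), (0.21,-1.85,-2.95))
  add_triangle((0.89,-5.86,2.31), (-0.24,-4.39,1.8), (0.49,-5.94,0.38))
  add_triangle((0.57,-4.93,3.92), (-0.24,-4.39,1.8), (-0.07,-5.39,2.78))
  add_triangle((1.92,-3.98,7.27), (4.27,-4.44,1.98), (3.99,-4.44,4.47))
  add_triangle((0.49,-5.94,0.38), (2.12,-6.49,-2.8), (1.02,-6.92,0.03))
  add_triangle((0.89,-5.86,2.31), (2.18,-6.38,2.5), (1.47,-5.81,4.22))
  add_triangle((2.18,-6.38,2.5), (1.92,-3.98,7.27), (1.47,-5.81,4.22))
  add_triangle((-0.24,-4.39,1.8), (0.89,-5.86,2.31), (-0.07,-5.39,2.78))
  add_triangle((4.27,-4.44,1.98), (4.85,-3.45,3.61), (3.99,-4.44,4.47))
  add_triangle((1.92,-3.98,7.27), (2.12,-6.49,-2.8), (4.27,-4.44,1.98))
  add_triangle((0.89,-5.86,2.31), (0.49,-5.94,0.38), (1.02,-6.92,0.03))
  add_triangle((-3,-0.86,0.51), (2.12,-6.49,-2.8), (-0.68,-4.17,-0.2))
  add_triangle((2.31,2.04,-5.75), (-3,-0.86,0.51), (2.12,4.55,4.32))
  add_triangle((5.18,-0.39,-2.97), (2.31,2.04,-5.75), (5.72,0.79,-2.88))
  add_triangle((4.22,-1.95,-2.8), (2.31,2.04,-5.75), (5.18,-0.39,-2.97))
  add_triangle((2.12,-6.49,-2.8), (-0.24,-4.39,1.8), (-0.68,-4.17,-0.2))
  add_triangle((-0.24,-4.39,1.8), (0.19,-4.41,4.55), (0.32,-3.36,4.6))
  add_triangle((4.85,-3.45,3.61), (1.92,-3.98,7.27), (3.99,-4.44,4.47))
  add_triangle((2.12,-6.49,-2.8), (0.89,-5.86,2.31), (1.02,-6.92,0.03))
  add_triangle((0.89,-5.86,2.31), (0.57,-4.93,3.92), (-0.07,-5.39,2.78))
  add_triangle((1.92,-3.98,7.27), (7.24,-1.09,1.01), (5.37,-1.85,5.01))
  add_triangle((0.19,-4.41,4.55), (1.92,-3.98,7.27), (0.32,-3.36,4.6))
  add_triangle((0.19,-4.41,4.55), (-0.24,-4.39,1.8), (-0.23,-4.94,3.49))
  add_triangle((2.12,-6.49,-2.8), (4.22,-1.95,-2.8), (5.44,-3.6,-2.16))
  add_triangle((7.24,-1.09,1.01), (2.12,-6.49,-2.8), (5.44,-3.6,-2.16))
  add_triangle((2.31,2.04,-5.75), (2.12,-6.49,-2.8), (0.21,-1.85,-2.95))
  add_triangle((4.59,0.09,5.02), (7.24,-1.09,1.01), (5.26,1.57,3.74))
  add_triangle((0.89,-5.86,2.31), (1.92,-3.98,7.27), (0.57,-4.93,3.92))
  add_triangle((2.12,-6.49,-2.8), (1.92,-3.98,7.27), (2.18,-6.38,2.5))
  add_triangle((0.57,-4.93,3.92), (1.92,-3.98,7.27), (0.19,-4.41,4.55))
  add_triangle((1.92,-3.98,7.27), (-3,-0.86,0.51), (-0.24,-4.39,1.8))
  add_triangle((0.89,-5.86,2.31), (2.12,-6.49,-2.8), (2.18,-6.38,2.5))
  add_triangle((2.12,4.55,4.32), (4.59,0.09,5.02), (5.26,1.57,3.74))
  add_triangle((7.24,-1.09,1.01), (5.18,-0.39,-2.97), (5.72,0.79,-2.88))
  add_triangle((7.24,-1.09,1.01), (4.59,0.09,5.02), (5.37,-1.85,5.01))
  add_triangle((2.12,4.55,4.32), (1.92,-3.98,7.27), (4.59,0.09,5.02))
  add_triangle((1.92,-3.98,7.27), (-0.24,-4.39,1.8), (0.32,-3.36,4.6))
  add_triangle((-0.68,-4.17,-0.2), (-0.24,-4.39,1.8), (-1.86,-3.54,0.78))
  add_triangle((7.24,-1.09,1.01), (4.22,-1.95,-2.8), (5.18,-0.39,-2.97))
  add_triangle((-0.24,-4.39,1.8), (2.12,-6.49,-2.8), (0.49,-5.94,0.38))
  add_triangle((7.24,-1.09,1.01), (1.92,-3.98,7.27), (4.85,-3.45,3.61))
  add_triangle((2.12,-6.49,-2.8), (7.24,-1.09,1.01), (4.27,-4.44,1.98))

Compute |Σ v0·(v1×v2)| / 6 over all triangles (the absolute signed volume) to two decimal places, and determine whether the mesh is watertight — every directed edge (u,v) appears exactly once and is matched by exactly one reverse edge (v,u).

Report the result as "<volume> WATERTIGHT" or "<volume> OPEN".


Per-triangle v0·(v1×v2)/6:
  t1: +19.3900
  t2: +47.2722
  t3: +1.6427
  t4: +8.8973
  t5: +1.3963
  t6: +0.8439
  t7: +7.1244
  t8: +0.7924
  t9: +0.8020
  t10: +10.3861
  t11: +6.7411
  t12: +25.5756
  t13: -1.5012
  t14: +8.0124
  t15: +1.7651
  t16: -0.0380
  t17: +2.3764
  t18: +0.7823
  t19: +2.2910
  t20: +4.2859
  t21: +0.5200
  t22: +3.2522
  t23: +24.7978
  t24: +1.0266
  t25: +3.7288
  t26: +13.7843
  t27: +5.4276
  t28: +6.9636
  t29: +5.2643
  t30: +0.0059
  t31: +4.3925
  t32: +3.1510
  t33: +1.6011
  t34: +10.1766
  t35: +1.0490
  t36: -0.3815
  t37: +6.6822
  t38: +11.3460
  t39: +9.7556
  t40: +9.6490
  t41: +3.5349
  t42: +2.5894
  t43: +2.3307
  t44: +12.4278
  t45: +6.3211
  t46: +9.1878
  t47: +5.6270
  t48: +9.5200
  t49: +23.9828
  t50: -2.9619
  t51: +2.1065
  t52: +7.4520
  t53: -0.4666
  t54: +9.9159
  t55: +24.4922
Σ = +387.0899 → |volume| = 387.09

Directed edges: 165 total; 3 unmatched, e.g. (2.12,4.55,4.32)→(7.24,-1.09,1.01) → open.

387.09 OPEN


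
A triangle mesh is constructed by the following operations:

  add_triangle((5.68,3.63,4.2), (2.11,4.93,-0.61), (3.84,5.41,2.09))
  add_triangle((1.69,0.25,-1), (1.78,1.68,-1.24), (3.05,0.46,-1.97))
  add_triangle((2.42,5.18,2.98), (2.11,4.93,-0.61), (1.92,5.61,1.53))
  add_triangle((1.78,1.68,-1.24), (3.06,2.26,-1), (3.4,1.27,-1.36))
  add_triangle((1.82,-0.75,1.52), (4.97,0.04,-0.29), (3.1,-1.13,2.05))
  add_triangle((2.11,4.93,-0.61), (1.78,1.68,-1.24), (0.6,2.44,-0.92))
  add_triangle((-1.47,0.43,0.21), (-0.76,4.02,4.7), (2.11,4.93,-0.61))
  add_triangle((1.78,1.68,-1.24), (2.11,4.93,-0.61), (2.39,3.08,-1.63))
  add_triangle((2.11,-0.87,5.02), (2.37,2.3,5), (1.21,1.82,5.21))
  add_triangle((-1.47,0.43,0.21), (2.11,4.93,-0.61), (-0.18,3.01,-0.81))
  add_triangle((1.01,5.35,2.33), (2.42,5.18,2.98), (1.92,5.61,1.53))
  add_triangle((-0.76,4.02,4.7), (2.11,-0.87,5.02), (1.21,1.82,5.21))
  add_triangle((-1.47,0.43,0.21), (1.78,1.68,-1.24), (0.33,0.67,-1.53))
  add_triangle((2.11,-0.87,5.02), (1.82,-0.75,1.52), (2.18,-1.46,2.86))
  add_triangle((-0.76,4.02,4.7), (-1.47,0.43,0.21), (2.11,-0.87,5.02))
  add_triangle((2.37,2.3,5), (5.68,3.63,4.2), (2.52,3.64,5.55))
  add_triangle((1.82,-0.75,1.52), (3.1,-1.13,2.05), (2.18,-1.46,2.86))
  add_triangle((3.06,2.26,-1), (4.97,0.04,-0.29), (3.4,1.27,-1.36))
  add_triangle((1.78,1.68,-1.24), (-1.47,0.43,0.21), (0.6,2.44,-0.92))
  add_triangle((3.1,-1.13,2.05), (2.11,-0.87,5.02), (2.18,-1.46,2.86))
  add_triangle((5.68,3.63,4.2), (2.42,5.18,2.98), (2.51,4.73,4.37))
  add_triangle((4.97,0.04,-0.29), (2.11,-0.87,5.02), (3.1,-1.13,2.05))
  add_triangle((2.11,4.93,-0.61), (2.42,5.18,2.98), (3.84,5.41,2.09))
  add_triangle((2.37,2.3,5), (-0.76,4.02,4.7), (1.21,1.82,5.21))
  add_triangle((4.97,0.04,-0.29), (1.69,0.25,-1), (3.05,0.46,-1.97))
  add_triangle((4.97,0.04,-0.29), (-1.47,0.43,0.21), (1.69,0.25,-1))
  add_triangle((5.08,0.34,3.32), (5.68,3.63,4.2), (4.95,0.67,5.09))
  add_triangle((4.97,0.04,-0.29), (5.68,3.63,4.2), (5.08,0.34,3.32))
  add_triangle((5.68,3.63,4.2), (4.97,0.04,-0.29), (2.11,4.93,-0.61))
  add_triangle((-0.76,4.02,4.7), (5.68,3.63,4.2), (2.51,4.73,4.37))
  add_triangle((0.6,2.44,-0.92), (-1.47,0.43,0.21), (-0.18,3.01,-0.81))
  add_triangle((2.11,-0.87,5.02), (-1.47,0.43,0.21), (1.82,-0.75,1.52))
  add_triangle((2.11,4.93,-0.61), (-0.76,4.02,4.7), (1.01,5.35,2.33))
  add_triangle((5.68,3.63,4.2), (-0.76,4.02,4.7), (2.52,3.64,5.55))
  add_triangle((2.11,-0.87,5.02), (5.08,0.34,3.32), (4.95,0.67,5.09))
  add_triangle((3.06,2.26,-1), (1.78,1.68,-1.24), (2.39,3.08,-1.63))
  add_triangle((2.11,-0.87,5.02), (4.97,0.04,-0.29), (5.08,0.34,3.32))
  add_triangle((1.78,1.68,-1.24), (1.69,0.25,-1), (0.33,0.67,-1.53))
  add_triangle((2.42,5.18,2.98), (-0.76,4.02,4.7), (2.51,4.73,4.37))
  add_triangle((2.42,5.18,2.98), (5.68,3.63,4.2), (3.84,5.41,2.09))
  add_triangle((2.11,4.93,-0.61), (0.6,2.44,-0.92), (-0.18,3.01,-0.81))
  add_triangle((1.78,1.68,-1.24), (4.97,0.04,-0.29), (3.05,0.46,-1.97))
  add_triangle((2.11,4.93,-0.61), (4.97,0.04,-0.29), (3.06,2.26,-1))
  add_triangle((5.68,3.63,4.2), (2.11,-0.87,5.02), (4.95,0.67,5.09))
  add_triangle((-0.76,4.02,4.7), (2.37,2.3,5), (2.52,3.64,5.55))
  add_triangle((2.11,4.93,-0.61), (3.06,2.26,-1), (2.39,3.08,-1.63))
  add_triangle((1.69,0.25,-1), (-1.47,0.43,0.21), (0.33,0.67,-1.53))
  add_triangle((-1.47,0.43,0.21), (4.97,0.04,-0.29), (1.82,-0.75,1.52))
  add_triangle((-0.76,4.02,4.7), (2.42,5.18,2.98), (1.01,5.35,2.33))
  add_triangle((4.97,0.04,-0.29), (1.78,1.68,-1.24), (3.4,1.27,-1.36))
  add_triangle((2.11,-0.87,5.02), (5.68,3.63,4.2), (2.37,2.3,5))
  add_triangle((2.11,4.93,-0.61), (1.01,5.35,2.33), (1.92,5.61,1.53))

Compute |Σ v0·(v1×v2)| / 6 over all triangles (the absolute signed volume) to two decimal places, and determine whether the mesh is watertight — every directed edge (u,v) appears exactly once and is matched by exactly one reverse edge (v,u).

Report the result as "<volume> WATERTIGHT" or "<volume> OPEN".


139.69 WATERTIGHT

Per-triangle v0·(v1×v2)/6:
  t1: +3.5319
  t2: -0.0655
  t3: +1.8022
  t4: +0.4631
  t5: -0.1428
  t6: +0.9156
  t7: +6.5272
  t8: -0.1798
  t9: +3.2075
  t10: +0.9122
  t11: +1.7301
  t12: +2.2685
  t13: +0.6144
  t14: -0.5549
  t15: +5.2356
  t16: +3.4984
  t17: -0.0453
  t18: +1.3053
  t19: +0.1818
  t20: +1.1721
  t21: +5.1242
  t22: +3.2813
  t23: +4.0756
  t24: +3.3858
  t25: -0.0258
  t26: -0.3542
  t27: +4.9641
  t28: +9.6143
  t29: +19.8867
  t30: +4.8479
  t31: +0.0690
  t32: +0.1735
  t33: +0.6329
  t34: +5.6153
  t35: +2.6323
  t36: +0.2832
  t37: +3.9313
  t38: +0.4999
  t39: +4.3742
  t40: +5.9093
  t41: +0.5859
  t42: +2.0627
  t43: +2.4415
  t44: +5.1640
  t45: +2.5350
  t46: +1.5131
  t47: -0.1280
  t48: -0.6738
  t49: +4.7729
  t50: -0.4333
  t51: +9.3926
  t52: +1.1562
Σ = +139.6874 → |volume| = 139.69

Directed edges: 156 total, each appears once with its reverse present → watertight.


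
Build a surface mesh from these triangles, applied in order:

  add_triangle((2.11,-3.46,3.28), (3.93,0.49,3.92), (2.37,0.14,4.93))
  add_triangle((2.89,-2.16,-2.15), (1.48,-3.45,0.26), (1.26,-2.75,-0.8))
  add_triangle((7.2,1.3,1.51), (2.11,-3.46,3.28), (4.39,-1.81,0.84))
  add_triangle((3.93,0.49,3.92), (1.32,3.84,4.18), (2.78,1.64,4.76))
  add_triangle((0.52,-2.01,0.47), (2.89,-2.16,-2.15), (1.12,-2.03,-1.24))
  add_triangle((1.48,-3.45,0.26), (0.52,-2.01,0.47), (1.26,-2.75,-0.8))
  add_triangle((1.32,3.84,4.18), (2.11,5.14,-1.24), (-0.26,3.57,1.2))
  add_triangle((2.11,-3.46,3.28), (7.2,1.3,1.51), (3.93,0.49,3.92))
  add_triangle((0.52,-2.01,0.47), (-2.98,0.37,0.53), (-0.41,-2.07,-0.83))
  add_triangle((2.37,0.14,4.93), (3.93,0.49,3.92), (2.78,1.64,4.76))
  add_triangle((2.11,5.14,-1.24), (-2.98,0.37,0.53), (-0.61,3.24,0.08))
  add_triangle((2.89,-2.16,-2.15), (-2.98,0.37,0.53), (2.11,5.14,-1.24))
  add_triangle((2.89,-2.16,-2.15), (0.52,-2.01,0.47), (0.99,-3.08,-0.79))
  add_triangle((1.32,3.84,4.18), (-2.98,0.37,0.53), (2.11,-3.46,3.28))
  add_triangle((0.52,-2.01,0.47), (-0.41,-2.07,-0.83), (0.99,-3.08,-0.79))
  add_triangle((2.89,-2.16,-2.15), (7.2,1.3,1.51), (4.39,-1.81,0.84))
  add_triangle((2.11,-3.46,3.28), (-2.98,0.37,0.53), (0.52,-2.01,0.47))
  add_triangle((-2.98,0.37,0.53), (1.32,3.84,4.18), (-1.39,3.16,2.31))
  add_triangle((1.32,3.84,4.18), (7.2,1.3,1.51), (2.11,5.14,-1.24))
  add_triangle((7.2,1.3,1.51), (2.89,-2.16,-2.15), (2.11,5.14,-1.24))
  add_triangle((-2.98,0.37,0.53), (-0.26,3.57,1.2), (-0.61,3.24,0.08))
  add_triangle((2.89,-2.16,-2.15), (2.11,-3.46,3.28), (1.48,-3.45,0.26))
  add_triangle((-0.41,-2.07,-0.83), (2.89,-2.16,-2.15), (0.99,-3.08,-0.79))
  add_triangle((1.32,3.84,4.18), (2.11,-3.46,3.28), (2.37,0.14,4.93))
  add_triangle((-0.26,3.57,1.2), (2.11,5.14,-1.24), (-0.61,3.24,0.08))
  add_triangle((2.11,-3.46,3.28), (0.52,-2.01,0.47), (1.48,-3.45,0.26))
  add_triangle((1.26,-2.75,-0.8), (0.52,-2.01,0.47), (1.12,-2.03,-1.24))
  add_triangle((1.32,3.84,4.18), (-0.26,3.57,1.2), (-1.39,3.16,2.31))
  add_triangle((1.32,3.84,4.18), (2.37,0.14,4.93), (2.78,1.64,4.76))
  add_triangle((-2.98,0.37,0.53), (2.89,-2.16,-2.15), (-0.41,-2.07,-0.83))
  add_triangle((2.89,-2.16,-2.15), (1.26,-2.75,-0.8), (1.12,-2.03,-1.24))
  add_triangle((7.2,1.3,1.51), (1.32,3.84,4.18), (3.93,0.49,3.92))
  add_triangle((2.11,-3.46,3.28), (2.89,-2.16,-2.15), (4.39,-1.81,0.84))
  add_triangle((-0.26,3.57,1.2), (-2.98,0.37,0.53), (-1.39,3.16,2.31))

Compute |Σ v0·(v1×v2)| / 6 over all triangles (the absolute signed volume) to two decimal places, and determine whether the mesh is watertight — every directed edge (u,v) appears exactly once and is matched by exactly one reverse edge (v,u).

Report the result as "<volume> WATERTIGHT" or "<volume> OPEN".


170.00 WATERTIGHT

Per-triangle v0·(v1×v2)/6:
  t1: +6.1379
  t2: +1.0304
  t3: +9.2338
  t4: +2.3579
  t5: -0.8100
  t6: +0.1835
  t7: +7.0955
  t8: +13.5213
  t9: +1.4649
  t10: +2.3762
  t11: +1.2826
  t12: +5.1630
  t13: +1.0076
  t14: +14.2811
  t15: +0.5634
  t16: +8.3481
  t17: +2.6384
  t18: +2.4484
  t19: +29.5622
  t20: +21.1542
  t21: +1.8633
  t22: +4.2407
  t23: +1.2181
  t24: +0.3825
  t25: +2.1521
  t26: +0.7088
  t27: +0.0276
  t28: +3.1816
  t29: +2.3560
  t30: +0.9156
  t31: +0.4332
  t32: +14.4085
  t33: +7.1604
  t34: +1.9126
Σ = +170.0011 → |volume| = 170.00

Directed edges: 102 total, each appears once with its reverse present → watertight.


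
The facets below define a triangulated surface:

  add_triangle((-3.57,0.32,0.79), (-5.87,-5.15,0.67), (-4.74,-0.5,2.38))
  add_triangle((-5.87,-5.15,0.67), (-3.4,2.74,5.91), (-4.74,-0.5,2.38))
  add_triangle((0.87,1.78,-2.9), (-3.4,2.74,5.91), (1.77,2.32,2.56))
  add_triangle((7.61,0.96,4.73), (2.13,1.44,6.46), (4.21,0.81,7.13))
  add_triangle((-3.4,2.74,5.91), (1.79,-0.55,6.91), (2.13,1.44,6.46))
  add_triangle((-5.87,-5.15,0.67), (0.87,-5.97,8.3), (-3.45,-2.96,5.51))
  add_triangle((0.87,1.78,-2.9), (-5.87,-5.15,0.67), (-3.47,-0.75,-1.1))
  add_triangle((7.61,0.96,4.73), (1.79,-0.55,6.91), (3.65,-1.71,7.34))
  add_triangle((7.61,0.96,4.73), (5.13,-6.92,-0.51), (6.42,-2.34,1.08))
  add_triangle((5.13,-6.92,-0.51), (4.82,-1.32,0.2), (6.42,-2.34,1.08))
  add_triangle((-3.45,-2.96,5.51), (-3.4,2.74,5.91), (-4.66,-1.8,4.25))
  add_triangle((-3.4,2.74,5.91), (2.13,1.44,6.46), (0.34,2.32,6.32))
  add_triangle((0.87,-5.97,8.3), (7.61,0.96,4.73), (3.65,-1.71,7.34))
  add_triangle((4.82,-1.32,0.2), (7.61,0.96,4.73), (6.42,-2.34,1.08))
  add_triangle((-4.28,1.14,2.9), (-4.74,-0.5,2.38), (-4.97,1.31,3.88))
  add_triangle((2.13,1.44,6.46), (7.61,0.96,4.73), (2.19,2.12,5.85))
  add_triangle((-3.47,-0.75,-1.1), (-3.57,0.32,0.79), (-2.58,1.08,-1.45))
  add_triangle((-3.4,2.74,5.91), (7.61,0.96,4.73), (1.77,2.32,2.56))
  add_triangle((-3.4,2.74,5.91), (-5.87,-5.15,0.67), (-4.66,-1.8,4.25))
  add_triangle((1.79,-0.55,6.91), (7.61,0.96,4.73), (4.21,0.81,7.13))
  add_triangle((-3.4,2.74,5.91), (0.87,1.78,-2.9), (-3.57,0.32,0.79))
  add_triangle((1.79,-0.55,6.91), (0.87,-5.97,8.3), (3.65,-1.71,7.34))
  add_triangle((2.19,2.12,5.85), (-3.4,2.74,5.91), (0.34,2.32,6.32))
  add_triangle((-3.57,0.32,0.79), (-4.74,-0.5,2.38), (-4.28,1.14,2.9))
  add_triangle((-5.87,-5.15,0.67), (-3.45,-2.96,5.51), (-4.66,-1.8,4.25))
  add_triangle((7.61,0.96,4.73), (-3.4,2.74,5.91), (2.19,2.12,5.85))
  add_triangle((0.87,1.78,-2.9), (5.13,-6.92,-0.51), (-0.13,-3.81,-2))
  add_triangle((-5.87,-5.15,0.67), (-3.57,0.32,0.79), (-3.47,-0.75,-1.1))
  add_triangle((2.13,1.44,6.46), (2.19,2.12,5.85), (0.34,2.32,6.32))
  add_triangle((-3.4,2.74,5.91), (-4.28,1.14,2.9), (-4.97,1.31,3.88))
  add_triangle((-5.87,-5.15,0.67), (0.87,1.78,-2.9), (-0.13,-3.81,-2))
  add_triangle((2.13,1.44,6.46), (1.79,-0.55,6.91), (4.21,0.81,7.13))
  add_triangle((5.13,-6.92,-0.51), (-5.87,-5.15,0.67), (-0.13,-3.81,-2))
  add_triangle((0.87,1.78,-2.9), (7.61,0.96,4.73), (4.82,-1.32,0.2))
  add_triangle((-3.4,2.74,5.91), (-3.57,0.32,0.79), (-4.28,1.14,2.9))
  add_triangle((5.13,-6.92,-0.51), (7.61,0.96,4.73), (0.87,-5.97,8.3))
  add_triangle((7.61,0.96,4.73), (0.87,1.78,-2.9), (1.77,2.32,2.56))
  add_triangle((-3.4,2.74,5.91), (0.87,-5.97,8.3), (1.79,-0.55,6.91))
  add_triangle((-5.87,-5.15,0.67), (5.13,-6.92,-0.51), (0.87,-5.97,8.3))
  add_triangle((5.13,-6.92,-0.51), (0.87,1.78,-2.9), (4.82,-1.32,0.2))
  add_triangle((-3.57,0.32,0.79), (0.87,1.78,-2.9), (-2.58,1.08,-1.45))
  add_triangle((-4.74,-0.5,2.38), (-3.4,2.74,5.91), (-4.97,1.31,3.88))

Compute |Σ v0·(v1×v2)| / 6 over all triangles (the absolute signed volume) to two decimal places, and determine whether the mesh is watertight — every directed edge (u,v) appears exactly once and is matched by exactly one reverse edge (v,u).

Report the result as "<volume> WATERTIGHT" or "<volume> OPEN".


Per-triangle v0·(v1×v2)/6:
  t1: +4.8416
  t2: +9.4684
  t3: +10.8711
  t4: +4.8880
  t5: +12.7855
  t6: +34.2517
  t7: +4.7985
  t8: +10.9693
  t9: +13.1565
  t10: +3.9425
  t11: +10.9912
  t12: +2.5764
  t13: +17.7458
  t14: +4.0528
  t15: +0.6525
  t16: +5.3420
  t17: +2.2191
  t18: +15.4691
  t19: +8.4549
  t20: +6.4918
  t21: +9.6248
  t22: +12.3517
  t23: +1.0193
  t24: +1.6737
  t25: +11.2113
  t26: -0.7206
  t27: +14.6702
  t28: +5.9113
  t29: +1.7882
  t30: +0.7061
  t31: +12.1311
  t32: +4.5938
  t33: +22.7856
  t34: +14.3369
  t35: +0.5086
  t36: +102.9908
  t37: +12.2427
  t38: +34.8837
  t39: +93.3505
  t40: +14.1803
  t41: +0.8669
  t42: +2.7010
Σ = +557.7767 → |volume| = 557.78

Directed edges: 126 total; 6 unmatched, e.g. (0.87,-5.97,8.3)→(-3.45,-2.96,5.51) → open.

557.78 OPEN


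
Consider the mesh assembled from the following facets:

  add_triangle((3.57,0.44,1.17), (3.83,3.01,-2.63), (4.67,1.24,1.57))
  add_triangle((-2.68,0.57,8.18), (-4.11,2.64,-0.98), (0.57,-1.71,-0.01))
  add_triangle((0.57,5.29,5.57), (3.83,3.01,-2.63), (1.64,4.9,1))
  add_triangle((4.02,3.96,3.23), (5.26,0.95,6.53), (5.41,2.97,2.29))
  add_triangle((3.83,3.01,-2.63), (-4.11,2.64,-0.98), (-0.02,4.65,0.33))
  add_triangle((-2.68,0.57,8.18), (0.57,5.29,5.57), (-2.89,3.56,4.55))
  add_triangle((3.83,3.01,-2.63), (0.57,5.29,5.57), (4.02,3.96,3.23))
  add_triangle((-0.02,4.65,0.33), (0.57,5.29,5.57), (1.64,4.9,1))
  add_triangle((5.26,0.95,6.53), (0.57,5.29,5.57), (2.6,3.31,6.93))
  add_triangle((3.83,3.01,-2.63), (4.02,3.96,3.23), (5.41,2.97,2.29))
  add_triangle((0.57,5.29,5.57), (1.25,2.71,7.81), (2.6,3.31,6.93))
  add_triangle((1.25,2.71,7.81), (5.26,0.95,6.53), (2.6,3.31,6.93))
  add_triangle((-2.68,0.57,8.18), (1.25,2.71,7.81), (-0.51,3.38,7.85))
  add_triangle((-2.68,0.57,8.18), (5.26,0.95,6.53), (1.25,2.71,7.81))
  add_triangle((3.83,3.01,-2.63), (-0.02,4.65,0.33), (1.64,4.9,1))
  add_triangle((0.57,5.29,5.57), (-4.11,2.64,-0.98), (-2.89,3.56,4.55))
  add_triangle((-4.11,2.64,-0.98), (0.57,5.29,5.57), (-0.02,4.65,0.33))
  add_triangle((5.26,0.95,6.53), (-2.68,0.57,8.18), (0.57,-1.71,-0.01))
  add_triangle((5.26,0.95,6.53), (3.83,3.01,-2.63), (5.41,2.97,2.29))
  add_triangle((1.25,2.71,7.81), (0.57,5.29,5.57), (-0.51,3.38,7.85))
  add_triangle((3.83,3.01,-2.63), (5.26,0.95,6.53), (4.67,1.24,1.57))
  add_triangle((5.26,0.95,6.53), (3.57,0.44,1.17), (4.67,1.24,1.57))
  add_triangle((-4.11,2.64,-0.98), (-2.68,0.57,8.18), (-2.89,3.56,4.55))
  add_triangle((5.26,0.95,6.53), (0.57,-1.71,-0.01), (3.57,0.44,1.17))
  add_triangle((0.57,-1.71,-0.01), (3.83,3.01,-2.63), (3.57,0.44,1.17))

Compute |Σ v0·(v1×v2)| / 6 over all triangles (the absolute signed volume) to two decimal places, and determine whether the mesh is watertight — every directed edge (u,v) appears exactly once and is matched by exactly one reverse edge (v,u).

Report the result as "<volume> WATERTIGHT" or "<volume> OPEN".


232.10 OPEN

Per-triangle v0·(v1×v2)/6:
  t1: +1.5956
  t2: +8.2334
  t3: +7.1700
  t4: +9.4728
  t5: +12.5093
  t6: +19.9396
  t7: +15.4687
  t8: +6.3875
  t9: +4.7275
  t10: +7.9703
  t11: +6.8939
  t12: +7.5206
  t13: +8.6226
  t14: +19.2779
  t15: +5.6033
  t16: +13.9570
  t17: +15.9641
  t18: +17.6257
  t19: +3.9064
  t20: +7.4447
  t21: +6.0246
  t22: +1.8929
  t23: +14.4241
  t24: +5.0556
  t25: +4.4126
Σ = +232.1007 → |volume| = 232.10

Directed edges: 75 total; 9 unmatched, e.g. (-4.11,2.64,-0.98)→(0.57,-1.71,-0.01) → open.


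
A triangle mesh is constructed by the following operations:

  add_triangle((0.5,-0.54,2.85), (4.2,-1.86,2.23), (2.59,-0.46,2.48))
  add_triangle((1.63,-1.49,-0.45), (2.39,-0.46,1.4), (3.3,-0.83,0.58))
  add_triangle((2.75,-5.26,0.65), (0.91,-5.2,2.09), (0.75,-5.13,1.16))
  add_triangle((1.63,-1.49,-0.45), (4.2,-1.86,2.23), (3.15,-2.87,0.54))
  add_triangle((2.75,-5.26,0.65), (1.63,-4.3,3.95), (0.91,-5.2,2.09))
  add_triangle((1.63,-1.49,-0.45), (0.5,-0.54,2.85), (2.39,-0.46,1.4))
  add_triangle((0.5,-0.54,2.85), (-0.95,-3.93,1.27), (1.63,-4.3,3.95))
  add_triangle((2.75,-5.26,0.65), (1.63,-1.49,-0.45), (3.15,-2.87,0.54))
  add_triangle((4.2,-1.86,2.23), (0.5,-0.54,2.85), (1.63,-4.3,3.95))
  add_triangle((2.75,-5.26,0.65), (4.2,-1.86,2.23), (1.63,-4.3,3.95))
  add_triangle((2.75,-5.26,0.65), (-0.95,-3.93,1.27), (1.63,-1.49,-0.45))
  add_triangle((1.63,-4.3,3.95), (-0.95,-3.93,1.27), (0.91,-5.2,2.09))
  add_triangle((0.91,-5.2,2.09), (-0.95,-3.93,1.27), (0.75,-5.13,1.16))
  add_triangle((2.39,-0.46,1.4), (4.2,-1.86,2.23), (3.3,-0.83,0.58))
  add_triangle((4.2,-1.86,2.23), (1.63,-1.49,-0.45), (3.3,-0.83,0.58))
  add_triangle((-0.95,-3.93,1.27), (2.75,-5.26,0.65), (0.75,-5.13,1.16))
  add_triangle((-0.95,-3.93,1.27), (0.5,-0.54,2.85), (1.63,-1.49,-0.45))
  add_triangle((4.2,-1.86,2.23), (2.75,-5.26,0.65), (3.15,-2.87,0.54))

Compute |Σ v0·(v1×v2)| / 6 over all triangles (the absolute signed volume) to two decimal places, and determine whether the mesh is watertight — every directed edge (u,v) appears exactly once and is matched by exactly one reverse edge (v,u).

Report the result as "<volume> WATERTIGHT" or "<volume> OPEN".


33.30 OPEN

Per-triangle v0·(v1×v2)/6:
  t1: +1.4893
  t2: -0.5249
  t3: +1.6174
  t4: +0.7493
  t5: +4.6362
  t6: -1.4465
  t7: +3.6206
  t8: +1.0553
  t9: +5.7856
  t10: +10.7568
  t11: +1.0852
  t12: +2.9181
  t13: +1.2405
  t14: +0.5489
  t15: +1.2117
  t16: +0.0572
  t17: -3.8724
  t18: +2.3680
Σ = +33.2961 → |volume| = 33.30

Directed edges: 54 total; 4 unmatched, e.g. (4.2,-1.86,2.23)→(2.59,-0.46,2.48) → open.


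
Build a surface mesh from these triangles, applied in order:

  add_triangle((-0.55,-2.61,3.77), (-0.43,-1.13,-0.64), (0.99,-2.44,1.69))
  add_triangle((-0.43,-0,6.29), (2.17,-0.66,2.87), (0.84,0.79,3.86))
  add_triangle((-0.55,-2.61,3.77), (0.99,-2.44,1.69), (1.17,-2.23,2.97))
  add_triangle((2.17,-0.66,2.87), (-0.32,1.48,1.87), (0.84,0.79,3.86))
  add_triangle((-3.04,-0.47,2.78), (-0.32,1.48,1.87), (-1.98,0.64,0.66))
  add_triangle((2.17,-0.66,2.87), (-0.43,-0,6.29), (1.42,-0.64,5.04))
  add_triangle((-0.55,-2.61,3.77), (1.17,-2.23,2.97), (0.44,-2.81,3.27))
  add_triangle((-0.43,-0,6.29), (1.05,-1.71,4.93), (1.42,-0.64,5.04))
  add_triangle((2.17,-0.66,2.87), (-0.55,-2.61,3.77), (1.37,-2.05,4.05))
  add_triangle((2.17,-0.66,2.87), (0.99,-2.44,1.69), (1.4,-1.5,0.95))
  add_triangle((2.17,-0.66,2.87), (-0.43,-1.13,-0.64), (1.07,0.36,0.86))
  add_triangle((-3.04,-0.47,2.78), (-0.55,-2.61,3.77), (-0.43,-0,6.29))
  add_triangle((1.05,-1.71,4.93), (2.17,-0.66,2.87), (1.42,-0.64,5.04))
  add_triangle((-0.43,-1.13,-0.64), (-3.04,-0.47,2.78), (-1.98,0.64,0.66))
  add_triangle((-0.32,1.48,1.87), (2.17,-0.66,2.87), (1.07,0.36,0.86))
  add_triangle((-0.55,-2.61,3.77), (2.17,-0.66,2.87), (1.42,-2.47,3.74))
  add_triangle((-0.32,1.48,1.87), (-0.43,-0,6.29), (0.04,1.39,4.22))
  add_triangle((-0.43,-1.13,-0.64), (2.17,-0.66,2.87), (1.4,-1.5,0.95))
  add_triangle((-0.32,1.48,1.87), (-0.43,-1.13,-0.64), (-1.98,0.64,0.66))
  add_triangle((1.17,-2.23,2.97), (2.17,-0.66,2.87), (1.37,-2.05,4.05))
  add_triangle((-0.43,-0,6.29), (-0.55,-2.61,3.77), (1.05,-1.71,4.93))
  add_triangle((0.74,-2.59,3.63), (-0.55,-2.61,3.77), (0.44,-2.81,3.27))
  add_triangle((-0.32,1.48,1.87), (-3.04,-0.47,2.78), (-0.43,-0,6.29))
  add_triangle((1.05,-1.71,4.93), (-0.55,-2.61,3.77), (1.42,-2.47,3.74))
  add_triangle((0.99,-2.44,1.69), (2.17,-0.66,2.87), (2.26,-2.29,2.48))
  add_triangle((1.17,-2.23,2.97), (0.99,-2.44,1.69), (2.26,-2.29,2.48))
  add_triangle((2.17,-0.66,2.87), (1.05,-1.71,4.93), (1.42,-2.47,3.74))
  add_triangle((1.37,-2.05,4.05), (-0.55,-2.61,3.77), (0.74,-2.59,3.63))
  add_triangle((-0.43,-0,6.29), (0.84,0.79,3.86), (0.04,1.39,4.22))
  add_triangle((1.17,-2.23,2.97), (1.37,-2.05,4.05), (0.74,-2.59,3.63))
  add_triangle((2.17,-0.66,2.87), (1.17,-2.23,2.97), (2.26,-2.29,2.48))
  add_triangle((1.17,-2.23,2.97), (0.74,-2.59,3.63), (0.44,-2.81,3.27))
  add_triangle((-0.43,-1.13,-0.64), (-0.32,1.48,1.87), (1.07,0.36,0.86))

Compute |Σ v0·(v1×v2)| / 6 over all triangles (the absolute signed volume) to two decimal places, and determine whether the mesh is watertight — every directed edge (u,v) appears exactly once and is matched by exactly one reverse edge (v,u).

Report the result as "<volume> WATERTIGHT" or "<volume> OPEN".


Per-triangle v0·(v1×v2)/6:
  t1: +1.6399
  t2: +2.7234
  t3: +1.1443
  t4: +0.5076
  t5: +1.6478
  t6: +0.3667
  t7: -0.4500
  t8: +2.2326
  t9: +0.4087
  t10: +0.8453
  t11: +0.2708
  t12: +7.6539
  t13: +1.3238
  t14: +1.1153
  t15: +0.8461
  t16: -1.4449
  t17: +0.7897
  t18: -0.3834
  t19: -0.3826
  t20: +0.6767
  t21: +4.3191
  t22: +0.3914
  t23: +4.5165
  t24: +1.9709
  t25: -0.6144
  t26: +0.6751
  t27: +1.6739
  t28: +0.6961
  t29: +1.3365
  t30: +0.3233
  t31: +1.1696
  t32: +0.1781
  t33: -0.2904
Σ = +37.8771 → |volume| = 37.88

Directed edges: 99 total; 9 unmatched, e.g. (-0.55,-2.61,3.77)→(-0.43,-1.13,-0.64) → open.

37.88 OPEN


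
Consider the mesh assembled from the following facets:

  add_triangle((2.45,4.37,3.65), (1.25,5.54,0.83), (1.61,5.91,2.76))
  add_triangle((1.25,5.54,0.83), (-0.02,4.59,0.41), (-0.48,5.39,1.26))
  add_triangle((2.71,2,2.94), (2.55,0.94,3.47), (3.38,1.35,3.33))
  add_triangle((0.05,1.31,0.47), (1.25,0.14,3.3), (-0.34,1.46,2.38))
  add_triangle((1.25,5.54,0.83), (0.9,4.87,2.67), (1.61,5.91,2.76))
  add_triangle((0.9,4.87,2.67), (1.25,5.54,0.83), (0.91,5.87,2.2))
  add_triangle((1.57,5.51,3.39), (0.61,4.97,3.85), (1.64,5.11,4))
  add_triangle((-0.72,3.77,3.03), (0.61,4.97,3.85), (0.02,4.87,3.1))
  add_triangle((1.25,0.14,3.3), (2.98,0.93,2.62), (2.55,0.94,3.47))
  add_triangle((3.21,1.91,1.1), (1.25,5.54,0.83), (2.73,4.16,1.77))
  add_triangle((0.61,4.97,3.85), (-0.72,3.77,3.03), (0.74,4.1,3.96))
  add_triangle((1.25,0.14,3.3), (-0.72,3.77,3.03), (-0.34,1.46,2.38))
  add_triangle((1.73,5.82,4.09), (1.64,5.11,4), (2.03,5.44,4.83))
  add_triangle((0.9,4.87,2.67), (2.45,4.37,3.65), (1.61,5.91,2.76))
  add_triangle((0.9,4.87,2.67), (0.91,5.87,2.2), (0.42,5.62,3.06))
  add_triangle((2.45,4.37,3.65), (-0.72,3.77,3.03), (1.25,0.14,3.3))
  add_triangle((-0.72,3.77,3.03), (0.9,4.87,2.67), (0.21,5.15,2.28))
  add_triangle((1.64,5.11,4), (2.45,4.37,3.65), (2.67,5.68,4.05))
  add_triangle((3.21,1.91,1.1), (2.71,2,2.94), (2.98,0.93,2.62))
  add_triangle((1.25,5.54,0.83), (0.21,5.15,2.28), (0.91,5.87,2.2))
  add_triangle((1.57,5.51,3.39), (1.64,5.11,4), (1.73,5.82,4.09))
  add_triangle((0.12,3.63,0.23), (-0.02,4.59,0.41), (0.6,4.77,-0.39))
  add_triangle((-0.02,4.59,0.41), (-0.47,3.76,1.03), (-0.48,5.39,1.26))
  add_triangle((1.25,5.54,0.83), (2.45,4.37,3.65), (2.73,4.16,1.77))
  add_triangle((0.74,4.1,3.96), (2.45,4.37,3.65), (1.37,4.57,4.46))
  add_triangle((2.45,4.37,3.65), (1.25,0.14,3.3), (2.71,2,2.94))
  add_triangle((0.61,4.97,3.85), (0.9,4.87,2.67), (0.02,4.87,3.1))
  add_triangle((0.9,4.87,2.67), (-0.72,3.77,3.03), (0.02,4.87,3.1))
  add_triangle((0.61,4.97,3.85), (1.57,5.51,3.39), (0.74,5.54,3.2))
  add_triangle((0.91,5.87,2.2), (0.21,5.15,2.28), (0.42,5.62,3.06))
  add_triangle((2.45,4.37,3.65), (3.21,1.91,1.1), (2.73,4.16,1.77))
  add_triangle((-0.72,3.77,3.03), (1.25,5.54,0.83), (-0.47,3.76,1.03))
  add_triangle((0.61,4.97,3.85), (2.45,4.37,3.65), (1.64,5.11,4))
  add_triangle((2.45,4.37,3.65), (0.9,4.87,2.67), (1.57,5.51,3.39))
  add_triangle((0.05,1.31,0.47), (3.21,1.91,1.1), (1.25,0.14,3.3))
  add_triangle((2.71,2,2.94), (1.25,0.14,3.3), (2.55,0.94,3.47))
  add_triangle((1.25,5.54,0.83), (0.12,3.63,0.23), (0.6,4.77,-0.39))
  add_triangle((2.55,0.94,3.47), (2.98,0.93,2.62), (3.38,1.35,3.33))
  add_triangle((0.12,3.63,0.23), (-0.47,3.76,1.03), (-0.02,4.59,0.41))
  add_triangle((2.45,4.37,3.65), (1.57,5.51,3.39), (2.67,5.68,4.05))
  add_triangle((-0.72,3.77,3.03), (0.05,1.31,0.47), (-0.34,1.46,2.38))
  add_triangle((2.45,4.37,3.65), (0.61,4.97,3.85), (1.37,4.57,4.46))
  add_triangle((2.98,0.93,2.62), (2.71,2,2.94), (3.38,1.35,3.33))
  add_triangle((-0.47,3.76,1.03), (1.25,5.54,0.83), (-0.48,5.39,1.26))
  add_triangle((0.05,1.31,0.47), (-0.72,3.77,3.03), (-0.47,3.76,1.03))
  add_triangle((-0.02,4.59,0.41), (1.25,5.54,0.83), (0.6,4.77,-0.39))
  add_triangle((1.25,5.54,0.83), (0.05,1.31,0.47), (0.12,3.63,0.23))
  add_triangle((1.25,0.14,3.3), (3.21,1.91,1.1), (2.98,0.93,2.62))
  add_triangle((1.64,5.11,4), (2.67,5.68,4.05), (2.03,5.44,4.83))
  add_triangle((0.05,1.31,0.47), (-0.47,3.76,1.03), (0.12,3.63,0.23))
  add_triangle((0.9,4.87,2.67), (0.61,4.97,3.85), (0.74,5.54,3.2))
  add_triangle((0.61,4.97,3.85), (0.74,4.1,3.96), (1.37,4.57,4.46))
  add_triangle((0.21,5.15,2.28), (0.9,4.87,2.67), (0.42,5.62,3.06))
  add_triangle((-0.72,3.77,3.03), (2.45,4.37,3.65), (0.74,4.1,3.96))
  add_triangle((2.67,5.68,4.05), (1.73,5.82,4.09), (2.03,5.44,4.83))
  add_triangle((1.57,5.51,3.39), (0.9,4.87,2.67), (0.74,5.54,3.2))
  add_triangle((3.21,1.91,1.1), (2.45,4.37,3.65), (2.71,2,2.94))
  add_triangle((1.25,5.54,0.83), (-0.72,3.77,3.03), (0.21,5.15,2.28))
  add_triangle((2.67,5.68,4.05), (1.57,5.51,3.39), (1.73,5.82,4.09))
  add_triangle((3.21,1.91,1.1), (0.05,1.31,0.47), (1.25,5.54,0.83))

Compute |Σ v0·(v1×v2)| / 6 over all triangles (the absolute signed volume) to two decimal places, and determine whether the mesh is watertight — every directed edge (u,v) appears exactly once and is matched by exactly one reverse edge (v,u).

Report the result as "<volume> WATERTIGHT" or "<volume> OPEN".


Per-triangle v0·(v1×v2)/6:
  t1: +1.7692
  t2: +0.8759
  t3: +0.5070
  t4: -0.7852
  t5: +0.8396
  t6: +0.5001
  t7: +0.7676
  t8: +0.7113
  t9: +0.3102
  t10: +1.5964
  t11: +0.7895
  t12: +1.0904
  t13: +0.0456
  t14: +1.1672
  t15: +0.5083
  t16: +6.4679
  t17: +1.2048
  t18: +0.5188
  t19: +1.2387
  t20: +0.5835
  t21: -0.0297
  t22: -0.0400
  t23: +0.0277
  t24: +3.4042
  t25: -0.2649
  t26: +2.6000
  t27: +0.6960
  t28: -0.1934
  t29: +0.7644
  t30: +0.3945
  t31: +2.5123
  t32: +2.3241
  t33: +0.1563
  t34: -0.0696
  t35: -2.1132
  t36: +0.5783
  t37: -0.5750
  t38: +0.1544
  t39: -0.0394
  t40: -0.3139
  t41: -0.2052
  t42: +1.2806
  t43: +0.1237
  t44: +0.1801
  t45: -0.2849
  t46: +0.9546
  t47: -0.2478
  t48: -0.7789
  t49: -0.5083
  t50: -0.1424
  t51: -0.2185
  t52: +0.3450
  t53: -0.2601
  t54: -1.2401
  t55: +0.9355
  t56: +0.1579
  t57: +2.5511
  t58: +0.0206
  t59: +0.4552
  t60: -0.8869
Σ = +32.9113 → |volume| = 32.91

Directed edges: 180 total, each appears once with its reverse present → watertight.

32.91 WATERTIGHT


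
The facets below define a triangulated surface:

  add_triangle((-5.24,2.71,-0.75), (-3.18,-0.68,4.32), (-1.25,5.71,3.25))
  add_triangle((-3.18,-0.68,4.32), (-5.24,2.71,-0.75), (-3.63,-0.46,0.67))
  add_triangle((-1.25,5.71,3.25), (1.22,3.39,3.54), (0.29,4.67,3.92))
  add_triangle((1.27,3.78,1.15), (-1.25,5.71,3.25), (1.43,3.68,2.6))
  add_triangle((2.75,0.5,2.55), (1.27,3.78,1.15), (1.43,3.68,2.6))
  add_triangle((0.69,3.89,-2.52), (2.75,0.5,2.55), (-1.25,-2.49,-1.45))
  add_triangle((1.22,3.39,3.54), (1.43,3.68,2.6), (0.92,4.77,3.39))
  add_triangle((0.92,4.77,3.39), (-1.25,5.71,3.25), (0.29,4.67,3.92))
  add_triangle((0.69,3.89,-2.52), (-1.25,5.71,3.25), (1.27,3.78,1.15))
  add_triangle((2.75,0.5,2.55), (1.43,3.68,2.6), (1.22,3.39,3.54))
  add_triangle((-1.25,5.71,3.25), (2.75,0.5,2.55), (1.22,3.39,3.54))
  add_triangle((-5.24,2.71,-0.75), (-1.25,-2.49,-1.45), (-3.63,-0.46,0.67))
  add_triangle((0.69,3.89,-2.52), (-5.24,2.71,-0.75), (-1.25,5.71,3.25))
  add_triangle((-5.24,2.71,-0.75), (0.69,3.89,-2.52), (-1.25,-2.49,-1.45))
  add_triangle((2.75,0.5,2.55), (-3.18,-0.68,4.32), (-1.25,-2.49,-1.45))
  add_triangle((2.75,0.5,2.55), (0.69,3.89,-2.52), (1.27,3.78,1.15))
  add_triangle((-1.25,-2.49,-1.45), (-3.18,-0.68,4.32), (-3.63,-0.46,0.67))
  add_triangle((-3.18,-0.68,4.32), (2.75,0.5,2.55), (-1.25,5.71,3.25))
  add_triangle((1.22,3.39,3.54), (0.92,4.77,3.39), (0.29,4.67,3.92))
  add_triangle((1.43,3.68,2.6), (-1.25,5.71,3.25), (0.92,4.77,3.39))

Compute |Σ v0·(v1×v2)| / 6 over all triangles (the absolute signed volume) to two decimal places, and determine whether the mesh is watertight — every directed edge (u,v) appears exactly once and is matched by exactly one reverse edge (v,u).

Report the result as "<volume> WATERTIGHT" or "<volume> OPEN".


Per-triangle v0·(v1×v2)/6:
  t1: +28.0777
  t2: +7.3324
  t3: -0.3451
  t4: +3.1396
  t5: +2.1157
  t6: +3.7789
  t7: +0.6544
  t8: +1.5159
  t9: +7.9806
  t10: +1.9257
  t11: -0.1524
  t12: +5.8531
  t13: +24.2981
  t14: +11.8876
  t15: +7.5519
  t16: +5.0923
  t17: +5.5476
  t18: +19.9858
  t19: +0.8195
  t20: +0.4914
Σ = +137.5507 → |volume| = 137.55

Directed edges: 60 total, each appears once with its reverse present → watertight.

137.55 WATERTIGHT


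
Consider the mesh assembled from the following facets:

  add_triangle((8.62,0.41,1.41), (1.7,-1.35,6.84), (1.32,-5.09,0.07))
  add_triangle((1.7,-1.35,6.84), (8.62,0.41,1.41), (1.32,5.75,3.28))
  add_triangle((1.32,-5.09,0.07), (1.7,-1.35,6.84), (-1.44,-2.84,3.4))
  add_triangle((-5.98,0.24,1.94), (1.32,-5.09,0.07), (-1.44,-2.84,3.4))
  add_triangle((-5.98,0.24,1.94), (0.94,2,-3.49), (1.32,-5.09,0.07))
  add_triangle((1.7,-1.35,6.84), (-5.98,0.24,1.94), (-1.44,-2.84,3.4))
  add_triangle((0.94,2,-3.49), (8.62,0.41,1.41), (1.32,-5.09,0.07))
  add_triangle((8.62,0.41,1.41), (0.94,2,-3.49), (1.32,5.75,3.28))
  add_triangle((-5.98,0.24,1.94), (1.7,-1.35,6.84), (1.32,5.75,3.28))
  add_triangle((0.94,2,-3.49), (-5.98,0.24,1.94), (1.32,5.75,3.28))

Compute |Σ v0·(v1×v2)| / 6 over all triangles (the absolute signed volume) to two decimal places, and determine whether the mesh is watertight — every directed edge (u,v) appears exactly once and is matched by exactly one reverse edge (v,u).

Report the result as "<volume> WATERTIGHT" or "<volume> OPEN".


Per-triangle v0·(v1×v2)/6:
  t1: +48.8768
  t2: +59.9138
  t3: +16.4439
  t4: +13.2846
  t5: +14.9778
  t6: +17.6009
  t7: +27.3840
  t8: +38.3791
  t9: +47.4870
  t10: +25.9523
Σ = +310.3004 → |volume| = 310.30

Directed edges: 30 total, each appears once with its reverse present → watertight.

310.30 WATERTIGHT


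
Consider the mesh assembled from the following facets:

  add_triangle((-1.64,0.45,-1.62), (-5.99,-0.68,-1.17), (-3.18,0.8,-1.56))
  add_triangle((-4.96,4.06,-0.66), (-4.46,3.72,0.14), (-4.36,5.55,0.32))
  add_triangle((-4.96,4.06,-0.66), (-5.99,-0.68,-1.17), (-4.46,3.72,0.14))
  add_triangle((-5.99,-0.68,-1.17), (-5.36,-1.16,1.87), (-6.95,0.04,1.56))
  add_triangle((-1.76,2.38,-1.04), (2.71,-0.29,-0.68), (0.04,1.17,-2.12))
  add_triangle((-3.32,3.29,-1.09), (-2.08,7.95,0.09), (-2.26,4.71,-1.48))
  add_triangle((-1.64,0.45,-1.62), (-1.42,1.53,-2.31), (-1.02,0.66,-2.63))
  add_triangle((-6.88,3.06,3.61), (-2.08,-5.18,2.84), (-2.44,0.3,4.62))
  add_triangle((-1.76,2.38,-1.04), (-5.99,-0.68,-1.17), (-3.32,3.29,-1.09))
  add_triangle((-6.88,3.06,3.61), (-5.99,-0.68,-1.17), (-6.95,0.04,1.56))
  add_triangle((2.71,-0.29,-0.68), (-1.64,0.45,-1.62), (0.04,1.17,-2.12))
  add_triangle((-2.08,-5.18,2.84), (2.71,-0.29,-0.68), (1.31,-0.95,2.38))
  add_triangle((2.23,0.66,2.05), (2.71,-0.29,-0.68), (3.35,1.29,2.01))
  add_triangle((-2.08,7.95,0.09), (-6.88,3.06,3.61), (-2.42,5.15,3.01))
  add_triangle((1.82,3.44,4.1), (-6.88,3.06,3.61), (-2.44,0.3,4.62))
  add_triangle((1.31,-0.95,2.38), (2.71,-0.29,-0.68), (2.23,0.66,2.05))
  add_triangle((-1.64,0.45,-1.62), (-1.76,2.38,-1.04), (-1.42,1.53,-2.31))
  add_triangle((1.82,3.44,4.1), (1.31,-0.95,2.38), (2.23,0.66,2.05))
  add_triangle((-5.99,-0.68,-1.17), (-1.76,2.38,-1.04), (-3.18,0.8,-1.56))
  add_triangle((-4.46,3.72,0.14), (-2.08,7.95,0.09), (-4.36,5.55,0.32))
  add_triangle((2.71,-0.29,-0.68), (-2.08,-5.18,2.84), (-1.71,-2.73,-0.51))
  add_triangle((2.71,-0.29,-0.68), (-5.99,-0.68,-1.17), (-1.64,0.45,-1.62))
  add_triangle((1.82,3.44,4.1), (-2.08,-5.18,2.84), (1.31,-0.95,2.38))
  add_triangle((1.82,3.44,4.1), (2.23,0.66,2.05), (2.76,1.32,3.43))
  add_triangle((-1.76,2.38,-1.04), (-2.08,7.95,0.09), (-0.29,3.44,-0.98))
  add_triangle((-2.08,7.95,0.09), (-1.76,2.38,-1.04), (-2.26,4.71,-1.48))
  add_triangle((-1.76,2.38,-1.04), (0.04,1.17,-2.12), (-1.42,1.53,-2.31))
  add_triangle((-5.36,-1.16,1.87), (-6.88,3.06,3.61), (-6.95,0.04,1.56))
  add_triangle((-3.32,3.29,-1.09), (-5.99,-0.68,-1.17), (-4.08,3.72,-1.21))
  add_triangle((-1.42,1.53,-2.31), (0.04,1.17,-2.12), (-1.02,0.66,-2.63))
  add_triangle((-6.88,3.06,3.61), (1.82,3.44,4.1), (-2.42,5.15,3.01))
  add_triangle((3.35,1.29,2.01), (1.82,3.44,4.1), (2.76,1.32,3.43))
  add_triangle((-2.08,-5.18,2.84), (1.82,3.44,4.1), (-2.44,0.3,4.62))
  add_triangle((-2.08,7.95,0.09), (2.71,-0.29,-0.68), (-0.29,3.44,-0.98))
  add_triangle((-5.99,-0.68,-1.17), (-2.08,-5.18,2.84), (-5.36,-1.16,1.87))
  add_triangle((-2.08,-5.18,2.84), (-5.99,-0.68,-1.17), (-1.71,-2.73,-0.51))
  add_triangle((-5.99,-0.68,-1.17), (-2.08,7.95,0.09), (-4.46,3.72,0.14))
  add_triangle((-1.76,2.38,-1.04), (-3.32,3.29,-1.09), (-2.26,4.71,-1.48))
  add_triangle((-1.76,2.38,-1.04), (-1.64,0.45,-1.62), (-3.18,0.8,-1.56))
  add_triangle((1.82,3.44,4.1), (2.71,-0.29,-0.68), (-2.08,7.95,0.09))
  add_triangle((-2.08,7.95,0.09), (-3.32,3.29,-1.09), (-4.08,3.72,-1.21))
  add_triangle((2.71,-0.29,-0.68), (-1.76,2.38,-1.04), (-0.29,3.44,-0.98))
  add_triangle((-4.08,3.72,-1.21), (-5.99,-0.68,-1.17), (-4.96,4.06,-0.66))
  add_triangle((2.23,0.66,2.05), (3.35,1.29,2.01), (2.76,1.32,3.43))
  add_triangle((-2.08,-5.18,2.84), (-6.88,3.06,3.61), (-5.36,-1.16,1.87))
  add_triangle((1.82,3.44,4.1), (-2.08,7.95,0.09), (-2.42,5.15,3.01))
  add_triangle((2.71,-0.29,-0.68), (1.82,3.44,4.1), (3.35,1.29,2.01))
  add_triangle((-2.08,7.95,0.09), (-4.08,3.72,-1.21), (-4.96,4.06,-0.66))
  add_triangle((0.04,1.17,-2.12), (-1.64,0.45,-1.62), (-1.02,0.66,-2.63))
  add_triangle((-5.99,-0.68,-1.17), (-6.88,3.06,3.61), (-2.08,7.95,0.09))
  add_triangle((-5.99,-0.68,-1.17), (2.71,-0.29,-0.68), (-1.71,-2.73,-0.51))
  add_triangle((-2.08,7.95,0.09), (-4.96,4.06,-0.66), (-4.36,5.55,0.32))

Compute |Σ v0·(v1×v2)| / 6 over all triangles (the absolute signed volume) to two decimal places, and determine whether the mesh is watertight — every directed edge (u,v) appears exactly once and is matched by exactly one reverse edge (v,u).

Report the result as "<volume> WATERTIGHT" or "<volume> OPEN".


Per-triangle v0·(v1×v2)/6:
  t1: +0.9101
  t2: +1.1497
  t3: +3.3639
  t4: +4.0204
  t5: +1.3028
  t6: +3.4613
  t7: +0.4114
  t8: +21.8053
  t9: +1.4116
  t10: +7.0878
  t11: +0.8159
  t12: +5.7618
  t13: +0.7860
  t14: +18.6953
  t15: +20.8250
  t16: +2.0539
  t17: +0.6882
  t18: +2.4745
  t19: +1.6111
  t20: -0.8109
  t21: +5.3414
  t22: +1.5435
  t23: +8.0373
  t24: -0.5089
  t25: +2.3979
  t26: -0.8578
  t27: +0.7735
  t28: +5.1827
  t29: +0.3317
  t30: +0.5057
  t31: +15.1329
  t32: +2.2811
  t33: +15.0443
  t34: +3.0094
  t35: +12.6096
  t36: +9.0871
  t37: -6.1697
  t38: +0.3721
  t39: +0.8338
  t40: +16.6129
  t41: +0.5602
  t42: +1.2391
  t43: +3.1961
  t44: +0.2991
  t45: +13.7035
  t46: +16.4095
  t47: +1.2871
  t48: +3.5606
  t49: -0.2993
  t50: +38.5821
  t51: +2.9566
  t52: +4.0482
Σ = +274.9283 → |volume| = 274.93

Directed edges: 156 total, each appears once with its reverse present → watertight.

274.93 WATERTIGHT
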